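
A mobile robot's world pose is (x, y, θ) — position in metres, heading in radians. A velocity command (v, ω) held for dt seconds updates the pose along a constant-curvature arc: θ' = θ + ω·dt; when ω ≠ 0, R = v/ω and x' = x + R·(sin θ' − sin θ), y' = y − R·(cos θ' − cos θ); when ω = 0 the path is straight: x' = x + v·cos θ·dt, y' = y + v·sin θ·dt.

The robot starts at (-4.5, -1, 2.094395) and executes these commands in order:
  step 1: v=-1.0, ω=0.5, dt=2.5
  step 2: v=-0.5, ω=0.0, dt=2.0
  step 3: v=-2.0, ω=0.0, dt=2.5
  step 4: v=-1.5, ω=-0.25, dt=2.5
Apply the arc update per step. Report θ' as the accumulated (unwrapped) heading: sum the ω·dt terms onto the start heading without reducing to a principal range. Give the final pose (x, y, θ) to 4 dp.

(7.1790, -1.1544, 2.7194)

step 1: θ'=3.3444 (R=-2.0000) → pose (-2.3651, -1.9590, 3.3444)
step 2: θ'=3.3444 (straight) → pose (-1.3856, -1.7576, 3.3444)
step 3: θ'=3.3444 (straight) → pose (3.5119, -0.7505, 3.3444)
step 4: θ'=2.7194 (R=6.0000) → pose (7.1790, -1.1544, 2.7194)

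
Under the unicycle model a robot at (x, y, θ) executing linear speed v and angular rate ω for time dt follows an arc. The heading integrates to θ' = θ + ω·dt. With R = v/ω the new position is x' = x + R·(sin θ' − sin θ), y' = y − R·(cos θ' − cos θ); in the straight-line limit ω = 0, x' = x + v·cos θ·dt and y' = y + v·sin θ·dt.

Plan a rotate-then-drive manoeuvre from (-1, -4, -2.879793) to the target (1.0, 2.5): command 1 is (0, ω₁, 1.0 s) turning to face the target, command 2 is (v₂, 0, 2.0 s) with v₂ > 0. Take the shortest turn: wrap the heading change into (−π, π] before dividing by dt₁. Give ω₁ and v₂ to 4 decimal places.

heading to target = atan2(2.5−-4, 1−-1) = 1.2723
Δθ = wrap(1.2723 − -2.8798) = -2.1311; ω₁ = Δθ/dt₁ = -2.1311
distance = √((1−-1)² + (2.5−-4)²) = 6.8007; v₂ = distance/dt₂ = 3.4004

ω₁ = -2.1311, v₂ = 3.4004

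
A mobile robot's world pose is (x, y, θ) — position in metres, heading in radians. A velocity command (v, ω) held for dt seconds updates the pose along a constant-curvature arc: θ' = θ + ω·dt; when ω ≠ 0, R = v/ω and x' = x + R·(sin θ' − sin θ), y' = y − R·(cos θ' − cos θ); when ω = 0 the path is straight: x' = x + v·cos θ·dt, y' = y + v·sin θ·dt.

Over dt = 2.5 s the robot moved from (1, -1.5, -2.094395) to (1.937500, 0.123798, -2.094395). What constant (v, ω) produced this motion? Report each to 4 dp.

v = -0.7500, ω = 0.0000

Δθ = -2.094395 − -2.094395 = 0.000000
ω = Δθ/dt = 0.000000/2.5 = 0.0000
ω = 0 → v = (Δx·cos θ + Δy·sin θ)/dt = -0.7500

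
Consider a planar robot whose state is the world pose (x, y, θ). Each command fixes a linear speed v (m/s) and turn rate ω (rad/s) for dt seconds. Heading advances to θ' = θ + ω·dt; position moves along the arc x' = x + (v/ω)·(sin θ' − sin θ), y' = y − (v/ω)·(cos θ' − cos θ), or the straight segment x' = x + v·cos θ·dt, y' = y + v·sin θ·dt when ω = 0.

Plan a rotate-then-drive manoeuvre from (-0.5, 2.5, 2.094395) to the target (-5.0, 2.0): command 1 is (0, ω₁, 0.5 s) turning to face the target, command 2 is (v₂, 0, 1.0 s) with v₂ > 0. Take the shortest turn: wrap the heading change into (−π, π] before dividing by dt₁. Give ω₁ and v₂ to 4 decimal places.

heading to target = atan2(2−2.5, -5−-0.5) = -3.0309
Δθ = wrap(-3.0309 − 2.0944) = 1.1579; ω₁ = Δθ/dt₁ = 2.3157
distance = √((-5−-0.5)² + (2−2.5)²) = 4.5277; v₂ = distance/dt₂ = 4.5277

ω₁ = 2.3157, v₂ = 4.5277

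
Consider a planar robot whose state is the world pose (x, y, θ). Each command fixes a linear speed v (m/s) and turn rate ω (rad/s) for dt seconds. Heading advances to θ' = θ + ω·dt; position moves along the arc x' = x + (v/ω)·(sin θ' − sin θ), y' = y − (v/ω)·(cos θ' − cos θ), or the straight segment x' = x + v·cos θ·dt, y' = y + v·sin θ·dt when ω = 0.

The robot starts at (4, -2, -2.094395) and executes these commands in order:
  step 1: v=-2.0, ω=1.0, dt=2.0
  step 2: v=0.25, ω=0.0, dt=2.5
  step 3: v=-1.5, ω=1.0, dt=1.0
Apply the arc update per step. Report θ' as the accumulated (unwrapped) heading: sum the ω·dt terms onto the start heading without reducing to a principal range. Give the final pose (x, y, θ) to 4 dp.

(1.7571, 0.3647, 0.9056)

step 1: θ'=-0.0944 (R=-2.0000) → pose (2.4565, 0.9911, -0.0944)
step 2: θ'=-0.0944 (straight) → pose (3.0787, 0.9322, -0.0944)
step 3: θ'=0.9056 (R=-1.5000) → pose (1.7571, 0.3647, 0.9056)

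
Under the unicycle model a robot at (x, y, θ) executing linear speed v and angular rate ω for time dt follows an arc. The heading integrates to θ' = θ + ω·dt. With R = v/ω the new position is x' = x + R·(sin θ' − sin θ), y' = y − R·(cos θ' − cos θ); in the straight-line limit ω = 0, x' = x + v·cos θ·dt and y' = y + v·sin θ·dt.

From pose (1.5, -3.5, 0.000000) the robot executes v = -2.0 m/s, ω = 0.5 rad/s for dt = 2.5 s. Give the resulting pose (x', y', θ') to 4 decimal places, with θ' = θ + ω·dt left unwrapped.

θ' = 0.0000 + 0.5·2.5 = 1.2500
R = v/ω = -2.0/0.5 = -4.0000
x' = 1.5 + -4.0000·(sin 1.2500 − sin 0.0000) = -2.2959
y' = -3.5 − -4.0000·(cos 1.2500 − cos 0.0000) = -6.2387

(-2.2959, -6.2387, 1.2500)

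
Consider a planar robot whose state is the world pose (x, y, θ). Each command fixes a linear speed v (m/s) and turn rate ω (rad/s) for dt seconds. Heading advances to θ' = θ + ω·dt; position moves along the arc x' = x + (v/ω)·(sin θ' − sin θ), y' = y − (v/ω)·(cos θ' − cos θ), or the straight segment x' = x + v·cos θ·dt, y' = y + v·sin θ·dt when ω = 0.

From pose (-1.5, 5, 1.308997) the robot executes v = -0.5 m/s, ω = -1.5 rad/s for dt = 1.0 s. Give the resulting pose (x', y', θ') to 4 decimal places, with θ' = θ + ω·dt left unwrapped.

θ' = 1.3090 + -1.5·1.0 = -0.1910
R = v/ω = -0.5/-1.5 = 0.3333
x' = -1.5 + 0.3333·(sin -0.1910 − sin 1.3090) = -1.8853
y' = 5 − 0.3333·(cos -0.1910 − cos 1.3090) = 4.7590

(-1.8853, 4.7590, -0.1910)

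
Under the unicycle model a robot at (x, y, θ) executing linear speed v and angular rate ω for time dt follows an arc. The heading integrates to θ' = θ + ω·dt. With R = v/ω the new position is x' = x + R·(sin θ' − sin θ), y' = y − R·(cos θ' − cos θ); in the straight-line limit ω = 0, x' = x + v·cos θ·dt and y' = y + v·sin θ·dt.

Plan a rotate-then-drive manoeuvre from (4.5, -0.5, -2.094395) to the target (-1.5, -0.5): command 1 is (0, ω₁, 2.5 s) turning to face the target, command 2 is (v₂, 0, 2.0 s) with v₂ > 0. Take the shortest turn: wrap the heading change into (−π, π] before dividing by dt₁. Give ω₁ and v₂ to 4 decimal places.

ω₁ = -0.4189, v₂ = 3.0000

heading to target = atan2(-0.5−-0.5, -1.5−4.5) = 3.1416
Δθ = wrap(3.1416 − -2.0944) = -1.0472; ω₁ = Δθ/dt₁ = -0.4189
distance = √((-1.5−4.5)² + (-0.5−-0.5)²) = 6.0000; v₂ = distance/dt₂ = 3.0000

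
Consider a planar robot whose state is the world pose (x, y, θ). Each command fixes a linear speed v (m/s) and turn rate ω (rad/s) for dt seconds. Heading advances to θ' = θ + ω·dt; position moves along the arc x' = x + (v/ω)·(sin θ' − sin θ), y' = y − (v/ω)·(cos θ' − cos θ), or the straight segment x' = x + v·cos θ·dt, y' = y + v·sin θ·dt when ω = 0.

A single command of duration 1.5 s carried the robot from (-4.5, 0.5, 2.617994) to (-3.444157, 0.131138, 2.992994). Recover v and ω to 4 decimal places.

Δθ = 2.992994 − 2.617994 = 0.375000
ω = Δθ/dt = 0.375000/1.5 = 0.2500
R = Δx/(sin θ' − sin θ) = -3.0000
v = R·ω = -3.0000·0.2500 = -0.7500

v = -0.7500, ω = 0.2500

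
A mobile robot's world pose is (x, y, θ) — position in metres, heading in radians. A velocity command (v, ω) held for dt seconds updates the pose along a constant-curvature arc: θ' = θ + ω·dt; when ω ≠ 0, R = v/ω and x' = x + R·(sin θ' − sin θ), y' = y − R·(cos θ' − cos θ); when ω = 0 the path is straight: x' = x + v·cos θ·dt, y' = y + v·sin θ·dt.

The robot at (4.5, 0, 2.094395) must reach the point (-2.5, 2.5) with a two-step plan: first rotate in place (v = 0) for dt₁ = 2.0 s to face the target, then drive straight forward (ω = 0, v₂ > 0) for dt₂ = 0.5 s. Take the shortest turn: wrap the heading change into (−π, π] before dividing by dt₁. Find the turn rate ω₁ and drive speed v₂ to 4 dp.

ω₁ = 0.3521, v₂ = 14.8661

heading to target = atan2(2.5−0, -2.5−4.5) = 2.7986
Δθ = wrap(2.7986 − 2.0944) = 0.7042; ω₁ = Δθ/dt₁ = 0.3521
distance = √((-2.5−4.5)² + (2.5−0)²) = 7.4330; v₂ = distance/dt₂ = 14.8661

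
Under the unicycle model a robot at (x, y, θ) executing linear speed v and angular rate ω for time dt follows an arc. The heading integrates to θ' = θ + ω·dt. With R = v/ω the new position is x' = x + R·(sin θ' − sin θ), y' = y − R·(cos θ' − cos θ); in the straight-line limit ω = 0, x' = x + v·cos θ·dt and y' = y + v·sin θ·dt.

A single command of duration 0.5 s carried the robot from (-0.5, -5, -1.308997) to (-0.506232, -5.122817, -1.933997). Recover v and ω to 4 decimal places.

Δθ = -1.933997 − -1.308997 = -0.625000
ω = Δθ/dt = -0.625000/0.5 = -1.2500
R = −Δy/(cos θ' − cos θ) = -0.2000
v = R·ω = -0.2000·-1.2500 = 0.2500

v = 0.2500, ω = -1.2500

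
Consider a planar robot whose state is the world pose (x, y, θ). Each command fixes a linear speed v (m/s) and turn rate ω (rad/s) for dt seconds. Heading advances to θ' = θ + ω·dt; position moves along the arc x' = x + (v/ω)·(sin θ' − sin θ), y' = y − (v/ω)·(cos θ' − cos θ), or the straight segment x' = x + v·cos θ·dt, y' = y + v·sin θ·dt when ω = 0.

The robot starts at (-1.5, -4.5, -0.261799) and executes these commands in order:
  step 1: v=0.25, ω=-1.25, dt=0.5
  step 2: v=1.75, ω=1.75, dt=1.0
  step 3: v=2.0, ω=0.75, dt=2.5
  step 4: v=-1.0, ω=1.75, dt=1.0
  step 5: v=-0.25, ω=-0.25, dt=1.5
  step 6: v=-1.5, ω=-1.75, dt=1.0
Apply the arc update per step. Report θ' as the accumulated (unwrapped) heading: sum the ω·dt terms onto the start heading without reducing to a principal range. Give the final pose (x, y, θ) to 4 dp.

(1.3988, 0.4682, 2.3632)

step 1: θ'=-0.8868 (R=-0.2000) → pose (-1.3968, -4.5668, -0.8868)
step 2: θ'=0.8632 (R=1.0000) → pose (0.1382, -4.5849, 0.8632)
step 3: θ'=2.7382 (R=2.6667) → pose (-0.8415, -0.3989, 2.7382)
step 4: θ'=4.4882 (R=-0.5714) → pose (-0.0600, -0.0004, 4.4882)
step 5: θ'=4.1132 (R=1.0000) → pose (0.0891, 0.3412, 4.1132)
step 6: θ'=2.3632 (R=0.8571) → pose (1.3988, 0.4682, 2.3632)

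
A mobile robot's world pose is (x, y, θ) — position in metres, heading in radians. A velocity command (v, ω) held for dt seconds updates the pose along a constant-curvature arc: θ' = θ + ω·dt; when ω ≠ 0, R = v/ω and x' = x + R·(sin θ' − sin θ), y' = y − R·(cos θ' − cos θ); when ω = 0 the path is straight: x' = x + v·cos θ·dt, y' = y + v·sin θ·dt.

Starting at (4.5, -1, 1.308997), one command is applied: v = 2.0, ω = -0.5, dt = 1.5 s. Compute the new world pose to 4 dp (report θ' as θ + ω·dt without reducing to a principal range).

θ' = 1.3090 + -0.5·1.5 = 0.5590
R = v/ω = 2.0/-0.5 = -4.0000
x' = 4.5 + -4.0000·(sin 0.5590 − sin 1.3090) = 6.2424
y' = -1 − -4.0000·(cos 0.5590 − cos 1.3090) = 1.3559

(6.2424, 1.3559, 0.5590)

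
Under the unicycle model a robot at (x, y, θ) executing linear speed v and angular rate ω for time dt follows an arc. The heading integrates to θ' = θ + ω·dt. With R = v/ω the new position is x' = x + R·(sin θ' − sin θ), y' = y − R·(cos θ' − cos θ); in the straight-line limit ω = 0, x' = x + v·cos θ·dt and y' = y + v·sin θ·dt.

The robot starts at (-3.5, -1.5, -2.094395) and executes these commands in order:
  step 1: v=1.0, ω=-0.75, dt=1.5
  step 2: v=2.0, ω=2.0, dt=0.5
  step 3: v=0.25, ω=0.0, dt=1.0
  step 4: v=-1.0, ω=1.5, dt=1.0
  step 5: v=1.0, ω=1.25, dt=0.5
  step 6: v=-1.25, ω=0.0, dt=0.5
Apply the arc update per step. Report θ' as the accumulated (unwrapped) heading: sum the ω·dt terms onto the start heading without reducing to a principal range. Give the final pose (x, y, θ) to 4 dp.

(-6.0465, -1.9864, -0.0944)

step 1: θ'=-3.2194 (R=-1.3333) → pose (-4.7583, -2.1626, -3.2194)
step 2: θ'=-2.2194 (R=1.0000) → pose (-5.6330, -2.5555, -2.2194)
step 3: θ'=-2.2194 (straight) → pose (-5.7840, -2.7548, -2.2194)
step 4: θ'=-0.7194 (R=-0.6667) → pose (-5.8760, -1.8506, -0.7194)
step 5: θ'=-0.0944 (R=0.8000) → pose (-5.4243, -2.0453, -0.0944)
step 6: θ'=-0.0944 (straight) → pose (-6.0465, -1.9864, -0.0944)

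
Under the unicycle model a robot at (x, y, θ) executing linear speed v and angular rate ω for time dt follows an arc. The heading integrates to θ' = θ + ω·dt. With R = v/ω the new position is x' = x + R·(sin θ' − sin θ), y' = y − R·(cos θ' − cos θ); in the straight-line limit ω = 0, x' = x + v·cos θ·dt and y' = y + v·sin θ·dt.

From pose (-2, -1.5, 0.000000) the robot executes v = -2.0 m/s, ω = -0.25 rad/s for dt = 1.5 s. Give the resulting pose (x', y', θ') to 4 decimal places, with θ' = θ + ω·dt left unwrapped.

(-4.9302, -0.9441, -0.3750)

θ' = 0.0000 + -0.25·1.5 = -0.3750
R = v/ω = -2.0/-0.25 = 8.0000
x' = -2 + 8.0000·(sin -0.3750 − sin 0.0000) = -4.9302
y' = -1.5 − 8.0000·(cos -0.3750 − cos 0.0000) = -0.9441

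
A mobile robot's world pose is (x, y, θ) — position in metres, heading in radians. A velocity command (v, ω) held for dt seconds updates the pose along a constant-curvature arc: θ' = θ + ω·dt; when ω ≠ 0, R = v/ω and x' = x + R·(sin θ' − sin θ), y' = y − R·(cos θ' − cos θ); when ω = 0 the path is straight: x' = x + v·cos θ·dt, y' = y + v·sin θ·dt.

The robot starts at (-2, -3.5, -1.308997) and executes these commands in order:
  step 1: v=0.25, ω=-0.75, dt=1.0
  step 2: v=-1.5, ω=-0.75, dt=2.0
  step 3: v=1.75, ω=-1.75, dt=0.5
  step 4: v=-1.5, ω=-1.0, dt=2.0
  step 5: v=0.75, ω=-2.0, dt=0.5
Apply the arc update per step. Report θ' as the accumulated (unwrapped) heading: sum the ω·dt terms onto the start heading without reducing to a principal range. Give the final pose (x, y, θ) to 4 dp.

(-1.3881, -4.3261, -7.4340)

step 1: θ'=-2.0590 (R=-0.3333) → pose (-2.0276, -3.7426, -2.0590)
step 2: θ'=-3.5590 (R=2.0000) → pose (0.5496, -2.8524, -3.5590)
step 3: θ'=-4.4340 (R=-1.0000) → pose (-0.0066, -2.2131, -4.4340)
step 4: θ'=-6.4340 (R=1.5000) → pose (-1.6742, -4.1083, -6.4340)
step 5: θ'=-7.4340 (R=-0.3750) → pose (-1.3881, -4.3261, -7.4340)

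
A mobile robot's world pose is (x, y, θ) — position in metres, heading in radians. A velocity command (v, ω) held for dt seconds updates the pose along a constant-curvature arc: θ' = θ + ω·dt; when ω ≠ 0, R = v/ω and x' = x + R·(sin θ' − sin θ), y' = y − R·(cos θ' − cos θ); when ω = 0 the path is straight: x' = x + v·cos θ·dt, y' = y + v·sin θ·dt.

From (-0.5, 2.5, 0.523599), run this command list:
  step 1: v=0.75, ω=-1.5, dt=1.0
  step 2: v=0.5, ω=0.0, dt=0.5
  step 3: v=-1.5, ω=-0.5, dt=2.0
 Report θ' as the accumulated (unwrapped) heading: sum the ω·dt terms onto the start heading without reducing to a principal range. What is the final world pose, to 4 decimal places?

(0.0331, 5.0036, -1.9764)

step 1: θ'=-0.9764 (R=-0.5000) → pose (0.1642, 2.3470, -0.9764)
step 2: θ'=-0.9764 (straight) → pose (0.3042, 2.1399, -0.9764)
step 3: θ'=-1.9764 (R=3.0000) → pose (0.0331, 5.0036, -1.9764)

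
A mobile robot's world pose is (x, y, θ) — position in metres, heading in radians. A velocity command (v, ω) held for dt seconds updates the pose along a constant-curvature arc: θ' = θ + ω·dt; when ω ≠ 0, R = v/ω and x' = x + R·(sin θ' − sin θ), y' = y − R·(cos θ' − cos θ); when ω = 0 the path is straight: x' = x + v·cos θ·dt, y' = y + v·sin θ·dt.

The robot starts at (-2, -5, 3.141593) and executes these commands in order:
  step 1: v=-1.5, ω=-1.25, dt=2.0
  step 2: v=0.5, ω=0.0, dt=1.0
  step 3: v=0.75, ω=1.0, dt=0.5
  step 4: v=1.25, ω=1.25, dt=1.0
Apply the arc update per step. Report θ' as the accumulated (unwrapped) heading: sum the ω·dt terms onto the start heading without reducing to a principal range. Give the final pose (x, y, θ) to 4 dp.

step 1: θ'=0.6416 (R=1.2000) → pose (-1.2818, -7.1614, 0.6416)
step 2: θ'=0.6416 (straight) → pose (-0.8813, -6.8621, 0.6416)
step 3: θ'=1.1416 (R=0.7500) → pose (-0.6481, -6.5734, 1.1416)
step 4: θ'=2.3916 (R=1.0000) → pose (-0.8758, -5.4256, 2.3916)

(-0.8758, -5.4256, 2.3916)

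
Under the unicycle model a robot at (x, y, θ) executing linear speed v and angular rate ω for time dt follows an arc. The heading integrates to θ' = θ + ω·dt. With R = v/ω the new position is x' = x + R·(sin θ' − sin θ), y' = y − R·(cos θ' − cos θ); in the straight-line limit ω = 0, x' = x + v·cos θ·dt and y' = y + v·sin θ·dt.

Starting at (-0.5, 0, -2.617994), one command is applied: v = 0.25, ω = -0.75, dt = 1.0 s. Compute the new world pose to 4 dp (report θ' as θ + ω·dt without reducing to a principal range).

(-0.7415, -0.0362, -3.3680)

θ' = -2.6180 + -0.75·1.0 = -3.3680
R = v/ω = 0.25/-0.75 = -0.3333
x' = -0.5 + -0.3333·(sin -3.3680 − sin -2.6180) = -0.7415
y' = 0 − -0.3333·(cos -3.3680 − cos -2.6180) = -0.0362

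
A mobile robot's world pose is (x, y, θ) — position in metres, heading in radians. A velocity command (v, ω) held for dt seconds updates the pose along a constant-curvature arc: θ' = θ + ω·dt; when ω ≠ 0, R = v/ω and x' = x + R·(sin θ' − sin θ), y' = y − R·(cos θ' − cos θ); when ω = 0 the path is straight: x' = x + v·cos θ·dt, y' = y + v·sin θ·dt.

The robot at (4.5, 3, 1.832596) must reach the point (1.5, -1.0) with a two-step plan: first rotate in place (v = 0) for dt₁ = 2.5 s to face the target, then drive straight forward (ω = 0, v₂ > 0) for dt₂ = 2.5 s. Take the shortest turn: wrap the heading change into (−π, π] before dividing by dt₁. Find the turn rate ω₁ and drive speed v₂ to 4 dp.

heading to target = atan2(-1−3, 1.5−4.5) = -2.2143
Δθ = wrap(-2.2143 − 1.8326) = 2.2363; ω₁ = Δθ/dt₁ = 0.8945
distance = √((1.5−4.5)² + (-1−3)²) = 5.0000; v₂ = distance/dt₂ = 2.0000

ω₁ = 0.8945, v₂ = 2.0000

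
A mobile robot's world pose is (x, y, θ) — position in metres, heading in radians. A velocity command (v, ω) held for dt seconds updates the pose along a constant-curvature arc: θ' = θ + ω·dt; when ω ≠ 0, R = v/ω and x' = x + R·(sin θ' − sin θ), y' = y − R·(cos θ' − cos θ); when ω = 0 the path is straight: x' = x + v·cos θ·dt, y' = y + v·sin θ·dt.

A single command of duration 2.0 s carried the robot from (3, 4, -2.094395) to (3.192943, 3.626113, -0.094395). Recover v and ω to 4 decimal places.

Δθ = -0.094395 − -2.094395 = 2.000000
ω = Δθ/dt = 2.000000/2.0 = 1.0000
R = −Δy/(cos θ' − cos θ) = 0.2500
v = R·ω = 0.2500·1.0000 = 0.2500

v = 0.2500, ω = 1.0000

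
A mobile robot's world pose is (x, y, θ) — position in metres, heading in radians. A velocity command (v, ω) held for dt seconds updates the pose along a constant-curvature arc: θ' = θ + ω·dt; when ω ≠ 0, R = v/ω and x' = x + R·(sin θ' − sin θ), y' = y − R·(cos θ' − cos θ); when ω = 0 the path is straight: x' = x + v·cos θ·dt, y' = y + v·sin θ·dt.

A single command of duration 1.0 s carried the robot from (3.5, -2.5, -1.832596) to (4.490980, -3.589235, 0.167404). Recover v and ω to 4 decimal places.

Δθ = 0.167404 − -1.832596 = 2.000000
ω = Δθ/dt = 2.000000/1.0 = 2.0000
R = −Δy/(cos θ' − cos θ) = 0.8750
v = R·ω = 0.8750·2.0000 = 1.7500

v = 1.7500, ω = 2.0000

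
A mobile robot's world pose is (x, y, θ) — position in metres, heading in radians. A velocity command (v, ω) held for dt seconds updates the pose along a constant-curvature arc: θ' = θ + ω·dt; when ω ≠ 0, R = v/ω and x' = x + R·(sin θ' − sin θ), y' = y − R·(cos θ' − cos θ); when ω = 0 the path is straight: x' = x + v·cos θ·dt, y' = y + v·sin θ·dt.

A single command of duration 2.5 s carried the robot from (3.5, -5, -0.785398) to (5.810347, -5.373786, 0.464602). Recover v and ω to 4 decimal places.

Δθ = 0.464602 − -0.785398 = 1.250000
ω = Δθ/dt = 1.250000/2.5 = 0.5000
R = Δx/(sin θ' − sin θ) = 2.0000
v = R·ω = 2.0000·0.5000 = 1.0000

v = 1.0000, ω = 0.5000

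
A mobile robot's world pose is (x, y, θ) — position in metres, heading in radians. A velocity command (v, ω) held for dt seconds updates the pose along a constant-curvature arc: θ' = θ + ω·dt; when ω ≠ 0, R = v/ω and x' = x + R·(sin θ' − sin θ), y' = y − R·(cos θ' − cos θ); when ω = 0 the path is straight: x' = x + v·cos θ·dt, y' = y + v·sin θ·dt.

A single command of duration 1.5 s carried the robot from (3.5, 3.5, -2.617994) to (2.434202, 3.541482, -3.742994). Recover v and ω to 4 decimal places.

Δθ = -3.742994 − -2.617994 = -1.125000
ω = Δθ/dt = -1.125000/1.5 = -0.7500
R = Δx/(sin θ' − sin θ) = -1.0000
v = R·ω = -1.0000·-0.7500 = 0.7500

v = 0.7500, ω = -0.7500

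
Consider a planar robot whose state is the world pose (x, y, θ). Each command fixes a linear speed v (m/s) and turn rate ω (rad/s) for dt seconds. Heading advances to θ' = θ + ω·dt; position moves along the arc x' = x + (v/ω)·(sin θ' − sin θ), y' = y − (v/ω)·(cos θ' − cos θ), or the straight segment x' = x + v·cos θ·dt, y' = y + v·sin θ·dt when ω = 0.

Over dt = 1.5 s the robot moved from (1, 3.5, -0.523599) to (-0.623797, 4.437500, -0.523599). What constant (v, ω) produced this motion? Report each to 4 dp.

Δθ = -0.523599 − -0.523599 = 0.000000
ω = Δθ/dt = 0.000000/1.5 = 0.0000
ω = 0 → v = (Δx·cos θ + Δy·sin θ)/dt = -1.2500

v = -1.2500, ω = 0.0000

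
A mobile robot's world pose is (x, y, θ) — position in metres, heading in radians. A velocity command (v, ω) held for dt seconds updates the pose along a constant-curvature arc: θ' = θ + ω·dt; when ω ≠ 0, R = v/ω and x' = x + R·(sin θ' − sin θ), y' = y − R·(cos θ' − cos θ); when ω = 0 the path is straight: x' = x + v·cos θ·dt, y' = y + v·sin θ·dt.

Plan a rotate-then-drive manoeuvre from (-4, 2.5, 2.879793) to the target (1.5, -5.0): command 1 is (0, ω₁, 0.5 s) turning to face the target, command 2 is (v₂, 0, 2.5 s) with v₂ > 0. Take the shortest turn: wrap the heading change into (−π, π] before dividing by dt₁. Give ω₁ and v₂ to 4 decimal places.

heading to target = atan2(-5−2.5, 1.5−-4) = -0.9380
Δθ = wrap(-0.9380 − 2.8798) = 2.4653; ω₁ = Δθ/dt₁ = 4.9307
distance = √((1.5−-4)² + (-5−2.5)²) = 9.3005; v₂ = distance/dt₂ = 3.7202

ω₁ = 4.9307, v₂ = 3.7202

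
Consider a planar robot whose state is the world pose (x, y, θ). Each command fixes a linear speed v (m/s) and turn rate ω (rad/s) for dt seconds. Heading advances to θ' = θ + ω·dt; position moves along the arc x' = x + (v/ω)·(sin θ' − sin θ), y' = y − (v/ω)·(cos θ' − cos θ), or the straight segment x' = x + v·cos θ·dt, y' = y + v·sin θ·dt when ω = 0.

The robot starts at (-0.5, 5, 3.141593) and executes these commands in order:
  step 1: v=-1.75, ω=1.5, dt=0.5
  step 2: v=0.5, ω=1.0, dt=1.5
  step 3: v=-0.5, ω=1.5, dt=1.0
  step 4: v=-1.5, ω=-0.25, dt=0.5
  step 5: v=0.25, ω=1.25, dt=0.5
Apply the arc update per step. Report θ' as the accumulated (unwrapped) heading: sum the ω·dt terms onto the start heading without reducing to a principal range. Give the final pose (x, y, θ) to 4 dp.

(-0.7574, 4.3960, 7.3916)

step 1: θ'=3.8916 (R=-1.1667) → pose (0.2952, 5.3130, 3.8916)
step 2: θ'=5.3916 (R=0.5000) → pose (0.2470, 4.6331, 5.3916)
step 3: θ'=6.8916 (R=-0.3333) → pose (-0.2029, 4.6972, 6.8916)
step 4: θ'=6.7666 (R=6.0000) → pose (-0.8434, 4.3081, 6.7666)
step 5: θ'=7.3916 (R=0.2000) → pose (-0.7574, 4.3960, 7.3916)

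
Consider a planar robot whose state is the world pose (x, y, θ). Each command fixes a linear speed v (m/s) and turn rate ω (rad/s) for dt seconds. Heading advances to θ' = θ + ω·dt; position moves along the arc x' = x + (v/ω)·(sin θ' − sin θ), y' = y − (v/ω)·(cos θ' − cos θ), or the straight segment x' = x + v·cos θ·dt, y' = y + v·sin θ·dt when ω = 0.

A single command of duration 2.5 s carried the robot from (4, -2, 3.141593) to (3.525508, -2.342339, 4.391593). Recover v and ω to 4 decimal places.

v = 0.2500, ω = 0.5000

Δθ = 4.391593 − 3.141593 = 1.250000
ω = Δθ/dt = 1.250000/2.5 = 0.5000
R = Δx/(sin θ' − sin θ) = 0.5000
v = R·ω = 0.5000·0.5000 = 0.2500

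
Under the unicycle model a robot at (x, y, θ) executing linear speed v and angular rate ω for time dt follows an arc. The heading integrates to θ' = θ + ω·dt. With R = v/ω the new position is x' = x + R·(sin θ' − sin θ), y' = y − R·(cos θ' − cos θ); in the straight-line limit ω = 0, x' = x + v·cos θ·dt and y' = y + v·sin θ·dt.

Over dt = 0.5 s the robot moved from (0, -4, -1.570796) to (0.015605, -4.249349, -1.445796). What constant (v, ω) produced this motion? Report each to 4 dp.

v = 0.5000, ω = 0.2500

Δθ = -1.445796 − -1.570796 = 0.125000
ω = Δθ/dt = 0.125000/0.5 = 0.2500
R = −Δy/(cos θ' − cos θ) = 2.0000
v = R·ω = 2.0000·0.2500 = 0.5000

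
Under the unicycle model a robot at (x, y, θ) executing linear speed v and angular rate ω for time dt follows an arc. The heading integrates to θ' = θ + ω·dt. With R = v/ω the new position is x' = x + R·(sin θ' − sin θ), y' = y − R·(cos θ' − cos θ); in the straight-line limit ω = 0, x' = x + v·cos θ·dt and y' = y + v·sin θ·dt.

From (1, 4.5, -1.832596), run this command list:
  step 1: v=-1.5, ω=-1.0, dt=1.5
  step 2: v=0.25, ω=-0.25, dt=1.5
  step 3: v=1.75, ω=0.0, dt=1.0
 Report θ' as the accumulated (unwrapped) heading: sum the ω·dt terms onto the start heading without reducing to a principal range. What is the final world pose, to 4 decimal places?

step 1: θ'=-3.3326 (R=1.5000) → pose (2.7337, 5.5845, -3.3326)
step 2: θ'=-3.7076 (R=-1.0000) → pose (2.3872, 5.7223, -3.7076)
step 3: θ'=-3.7076 (straight) → pose (0.9101, 6.6607, -3.7076)

(0.9101, 6.6607, -3.7076)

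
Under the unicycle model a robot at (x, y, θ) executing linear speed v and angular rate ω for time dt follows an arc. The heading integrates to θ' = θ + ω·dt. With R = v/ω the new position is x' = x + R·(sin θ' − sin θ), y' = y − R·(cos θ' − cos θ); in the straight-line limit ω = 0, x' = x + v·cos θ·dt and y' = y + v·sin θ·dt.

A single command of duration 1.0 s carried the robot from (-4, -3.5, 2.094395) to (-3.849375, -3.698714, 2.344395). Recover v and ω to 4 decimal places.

v = -0.2500, ω = 0.2500

Δθ = 2.344395 − 2.094395 = 0.250000
ω = Δθ/dt = 0.250000/1.0 = 0.2500
R = −Δy/(cos θ' − cos θ) = -1.0000
v = R·ω = -1.0000·0.2500 = -0.2500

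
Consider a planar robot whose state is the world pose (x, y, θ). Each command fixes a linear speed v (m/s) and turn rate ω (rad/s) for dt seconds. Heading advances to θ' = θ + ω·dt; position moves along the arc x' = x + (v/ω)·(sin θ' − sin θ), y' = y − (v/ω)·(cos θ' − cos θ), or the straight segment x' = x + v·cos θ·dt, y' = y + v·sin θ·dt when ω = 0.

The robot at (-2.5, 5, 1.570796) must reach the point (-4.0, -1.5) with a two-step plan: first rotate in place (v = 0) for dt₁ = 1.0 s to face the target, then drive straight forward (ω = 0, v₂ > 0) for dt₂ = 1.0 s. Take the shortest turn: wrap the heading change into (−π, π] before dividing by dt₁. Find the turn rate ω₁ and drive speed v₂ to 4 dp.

ω₁ = 2.9148, v₂ = 6.6708

heading to target = atan2(-1.5−5, -4−-2.5) = -1.7976
Δθ = wrap(-1.7976 − 1.5708) = 2.9148; ω₁ = Δθ/dt₁ = 2.9148
distance = √((-4−-2.5)² + (-1.5−5)²) = 6.6708; v₂ = distance/dt₂ = 6.6708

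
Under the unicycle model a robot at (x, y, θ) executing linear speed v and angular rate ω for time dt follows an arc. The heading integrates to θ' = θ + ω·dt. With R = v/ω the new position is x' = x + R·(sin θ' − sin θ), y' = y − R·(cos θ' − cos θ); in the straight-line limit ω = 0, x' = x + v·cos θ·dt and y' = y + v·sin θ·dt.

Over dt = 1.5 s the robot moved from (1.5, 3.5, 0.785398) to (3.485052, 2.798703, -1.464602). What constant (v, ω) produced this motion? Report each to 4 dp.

v = 1.7500, ω = -1.5000

Δθ = -1.464602 − 0.785398 = -2.250000
ω = Δθ/dt = -2.250000/1.5 = -1.5000
R = Δx/(sin θ' − sin θ) = -1.1667
v = R·ω = -1.1667·-1.5000 = 1.7500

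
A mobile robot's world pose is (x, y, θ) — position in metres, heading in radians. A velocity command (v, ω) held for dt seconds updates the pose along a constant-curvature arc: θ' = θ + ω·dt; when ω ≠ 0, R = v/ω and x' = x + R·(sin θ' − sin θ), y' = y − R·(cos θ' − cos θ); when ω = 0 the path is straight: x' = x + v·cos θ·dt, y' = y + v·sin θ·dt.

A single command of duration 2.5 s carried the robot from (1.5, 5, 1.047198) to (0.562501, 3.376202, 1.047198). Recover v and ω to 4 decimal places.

Δθ = 1.047198 − 1.047198 = 0.000000
ω = Δθ/dt = 0.000000/2.5 = 0.0000
ω = 0 → v = (Δx·cos θ + Δy·sin θ)/dt = -0.7500

v = -0.7500, ω = 0.0000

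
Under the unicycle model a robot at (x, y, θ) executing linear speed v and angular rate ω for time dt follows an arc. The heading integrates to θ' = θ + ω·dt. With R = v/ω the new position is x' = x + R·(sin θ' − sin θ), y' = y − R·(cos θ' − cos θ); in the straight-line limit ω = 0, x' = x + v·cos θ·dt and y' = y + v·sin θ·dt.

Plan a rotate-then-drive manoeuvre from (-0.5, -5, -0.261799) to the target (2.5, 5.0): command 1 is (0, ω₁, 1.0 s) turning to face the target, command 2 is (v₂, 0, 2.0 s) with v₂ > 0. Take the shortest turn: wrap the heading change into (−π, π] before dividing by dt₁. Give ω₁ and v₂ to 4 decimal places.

ω₁ = 1.5411, v₂ = 5.2202

heading to target = atan2(5−-5, 2.5−-0.5) = 1.2793
Δθ = wrap(1.2793 − -0.2618) = 1.5411; ω₁ = Δθ/dt₁ = 1.5411
distance = √((2.5−-0.5)² + (5−-5)²) = 10.4403; v₂ = distance/dt₂ = 5.2202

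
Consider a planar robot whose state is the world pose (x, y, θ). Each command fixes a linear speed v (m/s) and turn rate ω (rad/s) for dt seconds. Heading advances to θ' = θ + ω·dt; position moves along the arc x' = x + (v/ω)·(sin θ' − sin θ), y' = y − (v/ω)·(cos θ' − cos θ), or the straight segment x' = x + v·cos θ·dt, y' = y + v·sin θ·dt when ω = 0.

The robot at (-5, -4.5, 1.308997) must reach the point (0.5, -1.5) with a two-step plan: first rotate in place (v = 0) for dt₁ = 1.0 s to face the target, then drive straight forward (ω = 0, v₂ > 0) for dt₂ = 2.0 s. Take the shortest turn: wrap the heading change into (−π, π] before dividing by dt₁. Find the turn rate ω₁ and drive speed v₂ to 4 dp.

heading to target = atan2(-1.5−-4.5, 0.5−-5) = 0.4993
Δθ = wrap(0.4993 − 1.3090) = -0.8097; ω₁ = Δθ/dt₁ = -0.8097
distance = √((0.5−-5)² + (-1.5−-4.5)²) = 6.2650; v₂ = distance/dt₂ = 3.1325

ω₁ = -0.8097, v₂ = 3.1325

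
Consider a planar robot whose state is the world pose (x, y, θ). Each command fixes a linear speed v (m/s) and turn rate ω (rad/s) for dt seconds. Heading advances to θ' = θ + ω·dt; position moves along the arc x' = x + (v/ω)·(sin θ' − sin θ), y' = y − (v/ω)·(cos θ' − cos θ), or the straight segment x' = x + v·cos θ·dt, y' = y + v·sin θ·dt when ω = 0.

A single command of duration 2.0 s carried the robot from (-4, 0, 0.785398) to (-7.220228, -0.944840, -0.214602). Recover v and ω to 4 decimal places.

v = -1.7500, ω = -0.5000

Δθ = -0.214602 − 0.785398 = -1.000000
ω = Δθ/dt = -1.000000/2.0 = -0.5000
R = Δx/(sin θ' − sin θ) = 3.5000
v = R·ω = 3.5000·-0.5000 = -1.7500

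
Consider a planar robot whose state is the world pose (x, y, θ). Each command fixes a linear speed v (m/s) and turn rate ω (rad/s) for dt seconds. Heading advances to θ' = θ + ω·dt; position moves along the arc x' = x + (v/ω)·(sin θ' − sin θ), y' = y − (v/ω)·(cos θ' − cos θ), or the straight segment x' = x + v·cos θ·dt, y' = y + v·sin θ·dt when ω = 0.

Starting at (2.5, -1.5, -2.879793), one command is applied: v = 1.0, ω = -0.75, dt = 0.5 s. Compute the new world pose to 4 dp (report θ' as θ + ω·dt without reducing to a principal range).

(2.0043, -1.5369, -3.2548)

θ' = -2.8798 + -0.75·0.5 = -3.2548
R = v/ω = 1.0/-0.75 = -1.3333
x' = 2.5 + -1.3333·(sin -3.2548 − sin -2.8798) = 2.0043
y' = -1.5 − -1.3333·(cos -3.2548 − cos -2.8798) = -1.5369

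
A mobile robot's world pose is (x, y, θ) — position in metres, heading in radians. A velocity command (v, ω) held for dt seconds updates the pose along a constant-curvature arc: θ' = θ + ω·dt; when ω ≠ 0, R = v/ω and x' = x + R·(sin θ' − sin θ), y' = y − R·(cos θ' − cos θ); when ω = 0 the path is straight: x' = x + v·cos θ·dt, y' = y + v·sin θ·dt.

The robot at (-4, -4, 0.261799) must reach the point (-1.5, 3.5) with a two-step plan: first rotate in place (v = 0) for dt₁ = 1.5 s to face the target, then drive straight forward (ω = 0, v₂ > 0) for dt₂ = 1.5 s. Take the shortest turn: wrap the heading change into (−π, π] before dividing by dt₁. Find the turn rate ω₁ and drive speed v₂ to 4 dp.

ω₁ = 0.6582, v₂ = 5.2705

heading to target = atan2(3.5−-4, -1.5−-4) = 1.2490
Δθ = wrap(1.2490 − 0.2618) = 0.9872; ω₁ = Δθ/dt₁ = 0.6582
distance = √((-1.5−-4)² + (3.5−-4)²) = 7.9057; v₂ = distance/dt₂ = 5.2705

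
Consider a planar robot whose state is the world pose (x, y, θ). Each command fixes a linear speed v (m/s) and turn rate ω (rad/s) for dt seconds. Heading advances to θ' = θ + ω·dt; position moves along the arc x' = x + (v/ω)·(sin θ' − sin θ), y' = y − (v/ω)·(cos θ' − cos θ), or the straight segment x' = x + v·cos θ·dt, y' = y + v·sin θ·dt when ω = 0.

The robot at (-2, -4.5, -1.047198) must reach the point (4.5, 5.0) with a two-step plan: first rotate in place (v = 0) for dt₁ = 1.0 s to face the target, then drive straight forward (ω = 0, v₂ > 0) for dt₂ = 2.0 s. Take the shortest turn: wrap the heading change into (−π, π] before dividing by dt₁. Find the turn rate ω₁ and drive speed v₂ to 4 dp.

heading to target = atan2(5−-4.5, 4.5−-2) = 0.9707
Δθ = wrap(0.9707 − -1.0472) = 2.0179; ω₁ = Δθ/dt₁ = 2.0179
distance = √((4.5−-2)² + (5−-4.5)²) = 11.5109; v₂ = distance/dt₂ = 5.7554

ω₁ = 2.0179, v₂ = 5.7554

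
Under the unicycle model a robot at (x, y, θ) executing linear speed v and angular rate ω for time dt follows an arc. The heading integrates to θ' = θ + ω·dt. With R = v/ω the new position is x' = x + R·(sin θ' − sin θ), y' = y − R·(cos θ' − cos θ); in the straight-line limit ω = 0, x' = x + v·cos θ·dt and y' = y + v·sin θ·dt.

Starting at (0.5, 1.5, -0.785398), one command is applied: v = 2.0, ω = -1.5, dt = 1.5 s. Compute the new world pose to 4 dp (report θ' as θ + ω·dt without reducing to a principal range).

(-0.3015, -0.7686, -3.0354)

θ' = -0.7854 + -1.5·1.5 = -3.0354
R = v/ω = 2.0/-1.5 = -1.3333
x' = 0.5 + -1.3333·(sin -3.0354 − sin -0.7854) = -0.3015
y' = 1.5 − -1.3333·(cos -3.0354 − cos -0.7854) = -0.7686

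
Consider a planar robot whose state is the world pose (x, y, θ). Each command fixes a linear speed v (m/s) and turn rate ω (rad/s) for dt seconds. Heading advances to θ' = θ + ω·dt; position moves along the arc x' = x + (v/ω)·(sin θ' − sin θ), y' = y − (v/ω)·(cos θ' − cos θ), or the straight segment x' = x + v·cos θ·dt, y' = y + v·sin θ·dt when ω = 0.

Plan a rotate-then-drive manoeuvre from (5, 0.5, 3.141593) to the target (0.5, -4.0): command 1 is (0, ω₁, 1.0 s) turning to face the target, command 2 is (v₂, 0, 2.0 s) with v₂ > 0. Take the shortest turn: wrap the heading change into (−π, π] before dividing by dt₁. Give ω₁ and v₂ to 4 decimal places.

heading to target = atan2(-4−0.5, 0.5−5) = -2.3562
Δθ = wrap(-2.3562 − 3.1416) = 0.7854; ω₁ = Δθ/dt₁ = 0.7854
distance = √((0.5−5)² + (-4−0.5)²) = 6.3640; v₂ = distance/dt₂ = 3.1820

ω₁ = 0.7854, v₂ = 3.1820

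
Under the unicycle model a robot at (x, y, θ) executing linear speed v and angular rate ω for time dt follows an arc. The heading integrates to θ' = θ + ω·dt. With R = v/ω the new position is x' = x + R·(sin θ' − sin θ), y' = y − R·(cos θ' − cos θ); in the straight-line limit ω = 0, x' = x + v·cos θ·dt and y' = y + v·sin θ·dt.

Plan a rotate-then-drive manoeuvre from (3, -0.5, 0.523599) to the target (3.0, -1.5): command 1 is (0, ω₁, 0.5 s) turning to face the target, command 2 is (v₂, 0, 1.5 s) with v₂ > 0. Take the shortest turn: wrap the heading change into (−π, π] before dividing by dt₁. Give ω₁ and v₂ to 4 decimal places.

ω₁ = -4.1888, v₂ = 0.6667

heading to target = atan2(-1.5−-0.5, 3−3) = -1.5708
Δθ = wrap(-1.5708 − 0.5236) = -2.0944; ω₁ = Δθ/dt₁ = -4.1888
distance = √((3−3)² + (-1.5−-0.5)²) = 1.0000; v₂ = distance/dt₂ = 0.6667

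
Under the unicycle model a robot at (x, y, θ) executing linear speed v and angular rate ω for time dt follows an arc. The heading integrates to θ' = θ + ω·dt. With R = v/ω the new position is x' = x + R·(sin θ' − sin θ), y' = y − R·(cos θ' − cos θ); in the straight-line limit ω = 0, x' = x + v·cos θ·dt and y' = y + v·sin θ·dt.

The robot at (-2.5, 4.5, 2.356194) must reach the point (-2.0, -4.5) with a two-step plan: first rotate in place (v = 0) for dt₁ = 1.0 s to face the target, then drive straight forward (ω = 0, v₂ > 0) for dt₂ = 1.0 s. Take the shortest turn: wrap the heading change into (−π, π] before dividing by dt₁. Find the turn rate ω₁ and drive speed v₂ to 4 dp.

heading to target = atan2(-4.5−4.5, -2−-2.5) = -1.5153
Δθ = wrap(-1.5153 − 2.3562) = 2.4117; ω₁ = Δθ/dt₁ = 2.4117
distance = √((-2−-2.5)² + (-4.5−4.5)²) = 9.0139; v₂ = distance/dt₂ = 9.0139

ω₁ = 2.4117, v₂ = 9.0139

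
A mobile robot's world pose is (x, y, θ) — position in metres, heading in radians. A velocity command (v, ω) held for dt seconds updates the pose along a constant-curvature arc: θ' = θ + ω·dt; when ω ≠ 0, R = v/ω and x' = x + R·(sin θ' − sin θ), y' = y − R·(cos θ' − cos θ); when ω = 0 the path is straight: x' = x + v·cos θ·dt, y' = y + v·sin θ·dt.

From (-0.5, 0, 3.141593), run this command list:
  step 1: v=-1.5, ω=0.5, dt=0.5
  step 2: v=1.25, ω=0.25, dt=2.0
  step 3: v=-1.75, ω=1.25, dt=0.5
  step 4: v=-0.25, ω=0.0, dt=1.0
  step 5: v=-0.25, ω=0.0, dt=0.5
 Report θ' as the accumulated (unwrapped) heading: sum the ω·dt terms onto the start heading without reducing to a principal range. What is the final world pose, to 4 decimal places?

(-1.4371, 0.0270, 4.5166)

step 1: θ'=3.3916 (R=-3.0000) → pose (0.2422, 0.0933, 3.3916)
step 2: θ'=3.8916 (R=5.0000) → pose (-1.9290, -1.0929, 3.8916)
step 3: θ'=4.5166 (R=-1.4000) → pose (-1.5100, -0.3409, 4.5166)
step 4: θ'=4.5166 (straight) → pose (-1.4614, -0.0956, 4.5166)
step 5: θ'=4.5166 (straight) → pose (-1.4371, 0.0270, 4.5166)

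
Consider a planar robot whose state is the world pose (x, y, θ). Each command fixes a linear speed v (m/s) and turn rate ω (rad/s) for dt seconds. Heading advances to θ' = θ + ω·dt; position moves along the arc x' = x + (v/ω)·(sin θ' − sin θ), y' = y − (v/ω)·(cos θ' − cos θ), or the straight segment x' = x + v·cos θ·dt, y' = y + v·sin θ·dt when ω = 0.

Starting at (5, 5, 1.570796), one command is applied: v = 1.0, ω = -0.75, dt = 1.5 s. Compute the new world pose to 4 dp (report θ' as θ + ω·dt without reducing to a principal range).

(5.7584, 6.2030, 0.4458)

θ' = 1.5708 + -0.75·1.5 = 0.4458
R = v/ω = 1.0/-0.75 = -1.3333
x' = 5 + -1.3333·(sin 0.4458 − sin 1.5708) = 5.7584
y' = 5 − -1.3333·(cos 0.4458 − cos 1.5708) = 6.2030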